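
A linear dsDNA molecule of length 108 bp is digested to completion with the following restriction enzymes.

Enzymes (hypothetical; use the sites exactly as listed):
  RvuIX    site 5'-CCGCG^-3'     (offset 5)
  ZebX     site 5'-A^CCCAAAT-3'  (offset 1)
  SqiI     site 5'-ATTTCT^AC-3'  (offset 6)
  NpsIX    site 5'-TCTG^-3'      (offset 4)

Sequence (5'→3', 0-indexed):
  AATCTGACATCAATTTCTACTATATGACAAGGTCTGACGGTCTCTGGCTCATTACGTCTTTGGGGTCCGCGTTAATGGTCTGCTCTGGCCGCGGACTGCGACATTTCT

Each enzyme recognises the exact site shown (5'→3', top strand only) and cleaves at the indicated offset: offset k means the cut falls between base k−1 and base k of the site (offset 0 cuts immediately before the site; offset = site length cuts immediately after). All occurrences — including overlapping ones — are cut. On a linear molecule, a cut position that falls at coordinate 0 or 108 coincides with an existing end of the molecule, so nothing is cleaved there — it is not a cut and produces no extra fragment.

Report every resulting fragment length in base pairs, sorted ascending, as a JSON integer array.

[5,6,6,10,11,12,15,18,25]

Per-enzyme occurrences:
  RvuIX CCGCG/5: at [66, 88] ⇒ [71, 93]
  ZebX (ACCCAAAT, off=1): no sites
  SqiI ATTTCTAC/6: at [12] ⇒ [18]
  NpsIX TCTG/4: at [2, 32, 42, 78, 83] ⇒ [6, 36, 46, 82, 87]

Pooled cuts: [6, 18, 36, 46, 71, 82, 87, 93]

Fragment lengths:
  [0,6): 6 bp
  [6,18): 12 bp
  [18,36): 18 bp
  [36,46): 10 bp
  [46,71): 25 bp
  [71,82): 11 bp
  [82,87): 5 bp
  [87,93): 6 bp
  [93,108): 15 bp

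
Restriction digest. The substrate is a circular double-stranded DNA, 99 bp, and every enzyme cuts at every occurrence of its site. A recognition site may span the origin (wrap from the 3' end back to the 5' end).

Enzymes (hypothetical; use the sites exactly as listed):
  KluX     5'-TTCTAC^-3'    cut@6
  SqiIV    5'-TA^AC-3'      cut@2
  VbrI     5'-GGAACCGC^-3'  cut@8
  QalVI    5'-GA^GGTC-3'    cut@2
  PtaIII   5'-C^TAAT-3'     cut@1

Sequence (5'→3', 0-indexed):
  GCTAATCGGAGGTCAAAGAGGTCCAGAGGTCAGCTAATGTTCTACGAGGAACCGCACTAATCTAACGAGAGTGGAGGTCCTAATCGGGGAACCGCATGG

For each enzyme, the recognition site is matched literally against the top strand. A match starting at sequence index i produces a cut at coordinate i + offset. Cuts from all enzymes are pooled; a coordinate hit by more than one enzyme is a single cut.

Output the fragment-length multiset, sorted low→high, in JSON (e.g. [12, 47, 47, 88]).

[2,5,6,7,7,8,8,9,10,11,11,15]

Scan for sites:
  KluX (TTCTAC, off=6): starts [39] → cuts [45]
  SqiIV (TAAC, off=2): starts [62] → cuts [64]
  VbrI (GGAACCGC, off=8): starts [47, 87] → cuts [55, 95]
  QalVI (GAGGTC, off=2): starts [8, 17, 25, 73] → cuts [10, 19, 27, 75]
  PtaIII (CTAAT, off=1): starts [1, 33, 56, 79] → cuts [2, 34, 57, 80]

All cut coordinates (distinct, sorted): [2, 10, 19, 27, 34, 45, 55, 57, 64, 75, 80, 95]

Fragment lengths:
  2→10: 8 bp
  10→19: 9 bp
  19→27: 8 bp
  27→34: 7 bp
  34→45: 11 bp
  45→55: 10 bp
  55→57: 2 bp
  57→64: 7 bp
  64→75: 11 bp
  75→80: 5 bp
  80→95: 15 bp
  95→2 (wrap): 99-95+2 = 6 bp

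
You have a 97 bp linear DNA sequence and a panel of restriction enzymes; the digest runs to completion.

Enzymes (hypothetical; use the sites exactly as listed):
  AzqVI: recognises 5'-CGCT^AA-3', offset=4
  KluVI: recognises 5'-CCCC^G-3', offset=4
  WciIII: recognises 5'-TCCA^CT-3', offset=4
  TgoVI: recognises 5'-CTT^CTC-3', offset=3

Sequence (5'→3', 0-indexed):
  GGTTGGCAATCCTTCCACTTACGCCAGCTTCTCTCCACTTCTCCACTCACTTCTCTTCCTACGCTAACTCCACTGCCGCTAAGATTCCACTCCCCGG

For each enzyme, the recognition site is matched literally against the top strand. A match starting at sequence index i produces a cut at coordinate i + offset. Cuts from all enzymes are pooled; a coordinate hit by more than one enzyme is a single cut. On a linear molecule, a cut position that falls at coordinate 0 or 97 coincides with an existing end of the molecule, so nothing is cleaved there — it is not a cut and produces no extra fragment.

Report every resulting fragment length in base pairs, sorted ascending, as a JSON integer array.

Scan for sites:
  AzqVI (CGCTAA, off=4): starts [61, 76] → cuts [65, 80]
  KluVI (CCCCG, off=4): starts [91] → cuts [95]
  WciIII (TCCACT, off=4): starts [13, 33, 41, 68, 85] → cuts [17, 37, 45, 72, 89]
  TgoVI (CTTCTC, off=3): starts [27, 37, 49] → cuts [30, 40, 52]

All cut coordinates (distinct, sorted): [17, 30, 37, 40, 45, 52, 65, 72, 80, 89, 95]

Fragment lengths:
  [0,17): 17 bp
  [17,30): 13 bp
  [30,37): 7 bp
  [37,40): 3 bp
  [40,45): 5 bp
  [45,52): 7 bp
  [52,65): 13 bp
  [65,72): 7 bp
  [72,80): 8 bp
  [80,89): 9 bp
  [89,95): 6 bp
  [95,97): 2 bp

[2,3,5,6,7,7,7,8,9,13,13,17]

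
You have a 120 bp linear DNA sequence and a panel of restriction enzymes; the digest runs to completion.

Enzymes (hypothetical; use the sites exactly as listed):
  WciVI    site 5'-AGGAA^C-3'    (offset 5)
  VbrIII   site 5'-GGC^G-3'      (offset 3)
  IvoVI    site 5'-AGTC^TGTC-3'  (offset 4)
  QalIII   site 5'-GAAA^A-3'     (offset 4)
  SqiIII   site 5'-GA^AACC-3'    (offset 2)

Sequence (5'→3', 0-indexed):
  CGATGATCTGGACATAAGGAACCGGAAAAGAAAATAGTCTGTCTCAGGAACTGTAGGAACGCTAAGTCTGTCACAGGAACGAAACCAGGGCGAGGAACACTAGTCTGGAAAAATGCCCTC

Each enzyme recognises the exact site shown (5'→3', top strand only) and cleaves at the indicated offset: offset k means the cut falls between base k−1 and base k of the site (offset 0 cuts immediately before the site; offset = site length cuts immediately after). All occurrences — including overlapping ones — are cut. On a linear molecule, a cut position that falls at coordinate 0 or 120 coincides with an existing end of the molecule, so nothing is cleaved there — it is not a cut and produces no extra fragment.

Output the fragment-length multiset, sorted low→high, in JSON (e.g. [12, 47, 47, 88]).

[3,5,6,6,7,9,9,9,9,11,11,14,21]

Site scan:
  WciVI AGGAAC/5: at [16, 45, 54, 74, 92] ⇒ [21, 50, 59, 79, 97]
  VbrIII GGCG/3: at [88] ⇒ [91]
  IvoVI AGTCTGTC/4: at [35, 64] ⇒ [39, 68]
  QalIII GAAAA/4: at [24, 29, 107] ⇒ [28, 33, 111]
  SqiIII GAAACC/2: at [80] ⇒ [82]

Pooled cuts: [21, 28, 33, 39, 50, 59, 68, 79, 82, 91, 97, 111]

Fragments:
  [0,21): 21 bp
  [21,28): 7 bp
  [28,33): 5 bp
  [33,39): 6 bp
  [39,50): 11 bp
  [50,59): 9 bp
  [59,68): 9 bp
  [68,79): 11 bp
  [79,82): 3 bp
  [82,91): 9 bp
  [91,97): 6 bp
  [97,111): 14 bp
  [111,120): 9 bp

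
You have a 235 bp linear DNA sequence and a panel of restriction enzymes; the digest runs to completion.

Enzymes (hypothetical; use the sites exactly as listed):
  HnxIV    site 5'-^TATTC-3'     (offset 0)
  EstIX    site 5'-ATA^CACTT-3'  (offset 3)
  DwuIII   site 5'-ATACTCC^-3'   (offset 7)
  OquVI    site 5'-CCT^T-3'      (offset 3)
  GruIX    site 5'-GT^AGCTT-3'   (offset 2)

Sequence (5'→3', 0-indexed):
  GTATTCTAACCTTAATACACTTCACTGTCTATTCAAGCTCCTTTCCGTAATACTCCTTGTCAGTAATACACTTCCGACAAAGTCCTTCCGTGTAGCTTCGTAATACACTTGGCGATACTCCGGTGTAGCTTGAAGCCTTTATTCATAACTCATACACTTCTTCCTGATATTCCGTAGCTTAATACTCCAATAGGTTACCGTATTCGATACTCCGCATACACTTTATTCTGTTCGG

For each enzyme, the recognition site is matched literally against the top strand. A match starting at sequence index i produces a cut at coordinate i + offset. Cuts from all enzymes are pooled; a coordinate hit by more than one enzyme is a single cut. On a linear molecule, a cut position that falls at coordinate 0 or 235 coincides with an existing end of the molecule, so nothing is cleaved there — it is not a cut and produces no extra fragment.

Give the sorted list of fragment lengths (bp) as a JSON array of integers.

[1,1,1,5,5,5,5,7,8,11,11,12,12,12,12,12,13,13,13,13,14,15,16,18]

Per-enzyme occurrences:
  HnxIV TATTC/0: at [1, 29, 139, 167, 200, 223] ⇒ [1, 29, 139, 167, 200, 223]
  EstIX ATACACTT/3: at [14, 65, 102, 151, 215] ⇒ [17, 68, 105, 154, 218]
  DwuIII ATACTCC/7: at [49, 114, 181, 206] ⇒ [56, 121, 188, 213]
  OquVI CCTT/3: at [9, 39, 54, 83, 135] ⇒ [12, 42, 57, 86, 138]
  GruIX GTAGCTT/2: at [91, 124, 173] ⇒ [93, 126, 175]

Pooled cuts: [1, 12, 17, 29, 42, 56, 57, 68, 86, 93, 105, 121, 126, 138, 139, 154, 167, 175, 188, 200, 213, 218, 223]

Fragment lengths:
  [0,1): 1 bp
  [1,12): 11 bp
  [12,17): 5 bp
  [17,29): 12 bp
  [29,42): 13 bp
  [42,56): 14 bp
  [56,57): 1 bp
  [57,68): 11 bp
  [68,86): 18 bp
  [86,93): 7 bp
  [93,105): 12 bp
  [105,121): 16 bp
  [121,126): 5 bp
  [126,138): 12 bp
  [138,139): 1 bp
  [139,154): 15 bp
  [154,167): 13 bp
  [167,175): 8 bp
  [175,188): 13 bp
  [188,200): 12 bp
  [200,213): 13 bp
  [213,218): 5 bp
  [218,223): 5 bp
  [223,235): 12 bp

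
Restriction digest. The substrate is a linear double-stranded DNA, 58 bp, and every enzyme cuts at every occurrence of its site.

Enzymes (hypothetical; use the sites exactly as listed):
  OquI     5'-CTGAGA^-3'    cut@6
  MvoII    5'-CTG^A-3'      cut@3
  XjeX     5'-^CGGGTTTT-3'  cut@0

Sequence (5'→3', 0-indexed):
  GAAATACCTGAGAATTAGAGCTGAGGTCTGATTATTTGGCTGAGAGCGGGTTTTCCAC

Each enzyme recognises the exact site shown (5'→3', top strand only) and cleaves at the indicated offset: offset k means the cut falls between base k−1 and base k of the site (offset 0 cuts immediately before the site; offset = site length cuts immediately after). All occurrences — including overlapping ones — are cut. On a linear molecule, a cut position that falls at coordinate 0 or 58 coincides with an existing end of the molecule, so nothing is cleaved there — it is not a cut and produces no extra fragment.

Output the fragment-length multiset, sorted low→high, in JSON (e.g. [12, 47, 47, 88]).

[1,3,3,7,10,10,12,12]

Scan for sites:
  OquI (CTGAGA, off=6): starts [7, 39] → cuts [13, 45]
  MvoII (CTGA, off=3): starts [7, 20, 27, 39] → cuts [10, 23, 30, 42]
  XjeX (CGGGTTTT, off=0): starts [46] → cuts [46]

Pooled cuts: [10, 13, 23, 30, 42, 45, 46]

Fragments:
  [0,10): 10 bp
  [10,13): 3 bp
  [13,23): 10 bp
  [23,30): 7 bp
  [30,42): 12 bp
  [42,45): 3 bp
  [45,46): 1 bp
  [46,58): 12 bp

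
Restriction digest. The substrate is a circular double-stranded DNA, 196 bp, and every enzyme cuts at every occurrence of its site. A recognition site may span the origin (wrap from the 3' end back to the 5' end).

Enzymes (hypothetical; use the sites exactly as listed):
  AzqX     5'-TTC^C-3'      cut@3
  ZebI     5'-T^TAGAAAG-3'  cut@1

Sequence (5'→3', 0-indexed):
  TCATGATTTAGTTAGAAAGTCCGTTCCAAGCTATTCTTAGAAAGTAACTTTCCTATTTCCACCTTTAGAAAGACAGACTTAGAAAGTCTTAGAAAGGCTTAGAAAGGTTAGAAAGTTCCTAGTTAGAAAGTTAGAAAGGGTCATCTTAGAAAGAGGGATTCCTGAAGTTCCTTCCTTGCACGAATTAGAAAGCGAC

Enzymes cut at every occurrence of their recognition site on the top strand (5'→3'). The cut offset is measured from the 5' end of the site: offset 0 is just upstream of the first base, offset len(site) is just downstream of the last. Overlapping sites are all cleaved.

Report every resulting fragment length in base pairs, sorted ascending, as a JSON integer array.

Site scan:
  AzqX (TTCC, off=3): starts [23, 49, 56, 115, 158, 167, 171] → cuts [26, 52, 59, 118, 161, 170, 174]
  ZebI (TTAGAAAG, off=1): starts [11, 36, 64, 78, 88, 98, 107, 122, 130, 145, 184] → cuts [12, 37, 65, 79, 89, 99, 108, 123, 131, 146, 185]

All cut coordinates (distinct, sorted): [12, 26, 37, 52, 59, 65, 79, 89, 99, 108, 118, 123, 131, 146, 161, 170, 174, 185]

Fragment lengths:
  12→26: 14 bp
  26→37: 11 bp
  37→52: 15 bp
  52→59: 7 bp
  59→65: 6 bp
  65→79: 14 bp
  79→89: 10 bp
  89→99: 10 bp
  99→108: 9 bp
  108→118: 10 bp
  118→123: 5 bp
  123→131: 8 bp
  131→146: 15 bp
  146→161: 15 bp
  161→170: 9 bp
  170→174: 4 bp
  174→185: 11 bp
  185→12 (wrap): 196-185+12 = 23 bp

[4,5,6,7,8,9,9,10,10,10,11,11,14,14,15,15,15,23]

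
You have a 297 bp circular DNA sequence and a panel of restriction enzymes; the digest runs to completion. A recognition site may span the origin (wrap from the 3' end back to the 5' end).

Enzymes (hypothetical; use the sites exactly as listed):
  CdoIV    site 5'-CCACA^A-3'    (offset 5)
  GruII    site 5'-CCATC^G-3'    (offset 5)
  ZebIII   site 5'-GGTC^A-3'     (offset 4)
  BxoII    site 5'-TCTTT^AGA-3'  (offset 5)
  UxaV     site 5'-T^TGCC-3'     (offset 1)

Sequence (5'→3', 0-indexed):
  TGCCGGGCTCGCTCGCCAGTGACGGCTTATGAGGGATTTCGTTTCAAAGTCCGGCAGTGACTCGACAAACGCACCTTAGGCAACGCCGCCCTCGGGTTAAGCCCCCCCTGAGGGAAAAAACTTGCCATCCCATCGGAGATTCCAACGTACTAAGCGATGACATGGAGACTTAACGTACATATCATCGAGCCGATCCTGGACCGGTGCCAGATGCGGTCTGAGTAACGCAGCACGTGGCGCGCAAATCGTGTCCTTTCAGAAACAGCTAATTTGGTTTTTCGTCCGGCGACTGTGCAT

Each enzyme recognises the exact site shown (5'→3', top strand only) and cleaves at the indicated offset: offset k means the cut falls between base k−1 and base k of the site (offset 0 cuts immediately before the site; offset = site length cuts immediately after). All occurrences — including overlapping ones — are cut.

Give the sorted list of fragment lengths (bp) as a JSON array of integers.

Scan for sites:
  CdoIV (CCACAA, off=5): no sites
  GruII (CCATCG, off=5): starts [129] → cuts [134]
  ZebIII (GGTCA, off=4): no sites
  BxoII (TCTTTAGA, off=5): no sites
  UxaV (TTGCC, off=1): starts [121, 296] → cuts [0, 122]

All cut coordinates (distinct, sorted): [0, 122, 134]

Fragment lengths:
  0→122: 122 bp
  122→134: 12 bp
  134→0 (wrap): 297-134+0 = 163 bp

[12,122,163]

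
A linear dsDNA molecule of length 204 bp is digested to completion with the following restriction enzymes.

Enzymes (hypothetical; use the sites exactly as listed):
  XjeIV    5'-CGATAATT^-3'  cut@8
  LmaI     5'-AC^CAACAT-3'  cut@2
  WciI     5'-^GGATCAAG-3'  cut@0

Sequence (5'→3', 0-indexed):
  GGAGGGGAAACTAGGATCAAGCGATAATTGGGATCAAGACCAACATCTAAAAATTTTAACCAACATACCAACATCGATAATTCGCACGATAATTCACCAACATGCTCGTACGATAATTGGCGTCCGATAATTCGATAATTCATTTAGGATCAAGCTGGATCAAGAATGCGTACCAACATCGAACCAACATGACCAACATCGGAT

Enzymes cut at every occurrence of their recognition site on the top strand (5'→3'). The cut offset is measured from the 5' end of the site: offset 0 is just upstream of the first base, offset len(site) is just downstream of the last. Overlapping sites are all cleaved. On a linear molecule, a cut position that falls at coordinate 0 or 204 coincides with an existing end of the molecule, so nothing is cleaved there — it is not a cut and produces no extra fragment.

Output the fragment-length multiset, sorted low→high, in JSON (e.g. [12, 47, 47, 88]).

[1,3,6,8,8,9,10,10,11,11,12,13,14,14,16,17,20,21]

Site scan:
  XjeIV CGATAATT/8: at [21, 74, 86, 110, 124, 132] ⇒ [29, 82, 94, 118, 132, 140]
  LmaI ACCAACAT/2: at [38, 58, 66, 95, 171, 182, 191] ⇒ [40, 60, 68, 97, 173, 184, 193]
  WciI GGATCAAG/0: at [13, 30, 146, 156] ⇒ [13, 30, 146, 156]

All cut coordinates (distinct, sorted): [13, 29, 30, 40, 60, 68, 82, 94, 97, 118, 132, 140, 146, 156, 173, 184, 193]

Fragment lengths:
  [0,13): 13 bp
  [13,29): 16 bp
  [29,30): 1 bp
  [30,40): 10 bp
  [40,60): 20 bp
  [60,68): 8 bp
  [68,82): 14 bp
  [82,94): 12 bp
  [94,97): 3 bp
  [97,118): 21 bp
  [118,132): 14 bp
  [132,140): 8 bp
  [140,146): 6 bp
  [146,156): 10 bp
  [156,173): 17 bp
  [173,184): 11 bp
  [184,193): 9 bp
  [193,204): 11 bp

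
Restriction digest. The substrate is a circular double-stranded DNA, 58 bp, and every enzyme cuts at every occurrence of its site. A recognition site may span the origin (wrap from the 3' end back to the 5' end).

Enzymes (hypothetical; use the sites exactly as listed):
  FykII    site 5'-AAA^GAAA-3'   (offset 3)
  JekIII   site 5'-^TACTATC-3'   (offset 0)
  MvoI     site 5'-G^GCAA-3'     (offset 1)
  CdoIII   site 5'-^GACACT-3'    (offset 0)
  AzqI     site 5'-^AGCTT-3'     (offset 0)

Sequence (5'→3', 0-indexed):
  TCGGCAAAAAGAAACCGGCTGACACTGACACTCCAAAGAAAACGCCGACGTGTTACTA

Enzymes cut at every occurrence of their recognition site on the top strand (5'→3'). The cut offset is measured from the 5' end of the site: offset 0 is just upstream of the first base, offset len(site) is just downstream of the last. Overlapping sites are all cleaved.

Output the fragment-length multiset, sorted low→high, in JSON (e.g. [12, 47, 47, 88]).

[6,7,8,10,11,16]

Scan for sites:
  FykII (AAAGAAA, off=3): starts [7, 34] → cuts [10, 37]
  JekIII (TACTATC, off=0): starts [53] → cuts [53]
  MvoI (GGCAA, off=1): starts [2] → cuts [3]
  CdoIII (GACACT, off=0): starts [20, 26] → cuts [20, 26]
  AzqI (AGCTT, off=0): no sites

All cut coordinates (distinct, sorted): [3, 10, 20, 26, 37, 53]

Fragment lengths:
  3→10: 7 bp
  10→20: 10 bp
  20→26: 6 bp
  26→37: 11 bp
  37→53: 16 bp
  53→3 (wrap): 58-53+3 = 8 bp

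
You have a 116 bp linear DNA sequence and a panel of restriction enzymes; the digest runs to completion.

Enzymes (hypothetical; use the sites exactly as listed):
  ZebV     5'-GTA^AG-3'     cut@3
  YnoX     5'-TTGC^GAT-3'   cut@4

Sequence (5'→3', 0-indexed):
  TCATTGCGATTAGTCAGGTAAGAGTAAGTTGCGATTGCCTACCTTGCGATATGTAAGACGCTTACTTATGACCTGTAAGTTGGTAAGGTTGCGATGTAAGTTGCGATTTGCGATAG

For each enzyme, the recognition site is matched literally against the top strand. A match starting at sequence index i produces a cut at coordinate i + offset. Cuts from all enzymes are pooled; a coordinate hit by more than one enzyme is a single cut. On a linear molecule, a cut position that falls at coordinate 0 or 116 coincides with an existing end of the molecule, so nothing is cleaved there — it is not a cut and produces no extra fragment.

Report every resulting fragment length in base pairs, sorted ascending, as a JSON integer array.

Scan for sites:
  ZebV GTAAG/3: at [17, 23, 52, 74, 82, 95] ⇒ [20, 26, 55, 77, 85, 98]
  YnoX TTGCGAT/4: at [3, 28, 43, 88, 100, 107] ⇒ [7, 32, 47, 92, 104, 111]

All cut coordinates (distinct, sorted): [7, 20, 26, 32, 47, 55, 77, 85, 92, 98, 104, 111]

Fragments:
  [0,7): 7 bp
  [7,20): 13 bp
  [20,26): 6 bp
  [26,32): 6 bp
  [32,47): 15 bp
  [47,55): 8 bp
  [55,77): 22 bp
  [77,85): 8 bp
  [85,92): 7 bp
  [92,98): 6 bp
  [98,104): 6 bp
  [104,111): 7 bp
  [111,116): 5 bp

[5,6,6,6,6,7,7,7,8,8,13,15,22]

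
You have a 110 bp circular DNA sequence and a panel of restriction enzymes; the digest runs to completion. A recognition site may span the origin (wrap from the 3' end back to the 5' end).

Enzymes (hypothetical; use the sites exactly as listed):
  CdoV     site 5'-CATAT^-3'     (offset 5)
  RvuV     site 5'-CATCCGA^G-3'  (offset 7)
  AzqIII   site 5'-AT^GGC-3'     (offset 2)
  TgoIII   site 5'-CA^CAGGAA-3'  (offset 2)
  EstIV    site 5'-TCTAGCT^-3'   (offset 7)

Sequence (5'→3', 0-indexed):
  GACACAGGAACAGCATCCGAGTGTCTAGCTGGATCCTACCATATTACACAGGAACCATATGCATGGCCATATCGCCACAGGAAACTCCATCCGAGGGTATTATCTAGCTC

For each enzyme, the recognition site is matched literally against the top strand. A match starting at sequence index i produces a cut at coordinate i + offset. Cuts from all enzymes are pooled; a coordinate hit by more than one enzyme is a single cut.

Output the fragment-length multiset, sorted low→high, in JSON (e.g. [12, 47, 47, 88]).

Per-enzyme occurrences:
  CdoV CATAT/5: at [39, 55, 67] ⇒ [44, 60, 72]
  RvuV CATCCGAG/7: at [13, 87] ⇒ [20, 94]
  AzqIII ATGGC/2: at [62] ⇒ [64]
  TgoIII CACAGGAA/2: at [2, 46, 75] ⇒ [4, 48, 77]
  EstIV TCTAGCT/7: at [23, 102] ⇒ [30, 109]

All cut coordinates (distinct, sorted): [4, 20, 30, 44, 48, 60, 64, 72, 77, 94, 109]

Fragment lengths:
  4→20: 16 bp
  20→30: 10 bp
  30→44: 14 bp
  44→48: 4 bp
  48→60: 12 bp
  60→64: 4 bp
  64→72: 8 bp
  72→77: 5 bp
  77→94: 17 bp
  94→109: 15 bp
  109→4 (wrap): 110-109+4 = 5 bp

[4,4,5,5,8,10,12,14,15,16,17]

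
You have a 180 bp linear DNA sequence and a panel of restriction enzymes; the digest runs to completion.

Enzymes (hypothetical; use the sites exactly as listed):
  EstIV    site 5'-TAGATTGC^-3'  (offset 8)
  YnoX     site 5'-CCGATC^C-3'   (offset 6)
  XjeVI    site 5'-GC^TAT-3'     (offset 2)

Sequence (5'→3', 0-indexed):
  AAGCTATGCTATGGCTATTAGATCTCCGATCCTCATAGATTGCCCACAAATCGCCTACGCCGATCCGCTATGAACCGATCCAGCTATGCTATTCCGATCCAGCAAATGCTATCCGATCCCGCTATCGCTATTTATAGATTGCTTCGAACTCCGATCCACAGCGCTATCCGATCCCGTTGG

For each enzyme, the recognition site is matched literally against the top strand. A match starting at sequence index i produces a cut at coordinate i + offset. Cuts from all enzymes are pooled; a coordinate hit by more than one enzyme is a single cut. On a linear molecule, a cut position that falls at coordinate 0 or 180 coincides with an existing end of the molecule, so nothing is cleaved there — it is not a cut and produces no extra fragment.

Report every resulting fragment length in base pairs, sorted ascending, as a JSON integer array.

Per-enzyme occurrences:
  EstIV (TAGATTGC, off=8): starts [35, 134] → cuts [43, 142]
  YnoX (CCGATCC, off=6): starts [25, 59, 74, 93, 112, 150, 167] → cuts [31, 65, 80, 99, 118, 156, 173]
  XjeVI (GCTAT, off=2): starts [2, 7, 13, 66, 82, 87, 107, 120, 126, 162] → cuts [4, 9, 15, 68, 84, 89, 109, 122, 128, 164]

Pooled cuts: [4, 9, 15, 31, 43, 65, 68, 80, 84, 89, 99, 109, 118, 122, 128, 142, 156, 164, 173]

Fragments:
  [0,4): 4 bp
  [4,9): 5 bp
  [9,15): 6 bp
  [15,31): 16 bp
  [31,43): 12 bp
  [43,65): 22 bp
  [65,68): 3 bp
  [68,80): 12 bp
  [80,84): 4 bp
  [84,89): 5 bp
  [89,99): 10 bp
  [99,109): 10 bp
  [109,118): 9 bp
  [118,122): 4 bp
  [122,128): 6 bp
  [128,142): 14 bp
  [142,156): 14 bp
  [156,164): 8 bp
  [164,173): 9 bp
  [173,180): 7 bp

[3,4,4,4,5,5,6,6,7,8,9,9,10,10,12,12,14,14,16,22]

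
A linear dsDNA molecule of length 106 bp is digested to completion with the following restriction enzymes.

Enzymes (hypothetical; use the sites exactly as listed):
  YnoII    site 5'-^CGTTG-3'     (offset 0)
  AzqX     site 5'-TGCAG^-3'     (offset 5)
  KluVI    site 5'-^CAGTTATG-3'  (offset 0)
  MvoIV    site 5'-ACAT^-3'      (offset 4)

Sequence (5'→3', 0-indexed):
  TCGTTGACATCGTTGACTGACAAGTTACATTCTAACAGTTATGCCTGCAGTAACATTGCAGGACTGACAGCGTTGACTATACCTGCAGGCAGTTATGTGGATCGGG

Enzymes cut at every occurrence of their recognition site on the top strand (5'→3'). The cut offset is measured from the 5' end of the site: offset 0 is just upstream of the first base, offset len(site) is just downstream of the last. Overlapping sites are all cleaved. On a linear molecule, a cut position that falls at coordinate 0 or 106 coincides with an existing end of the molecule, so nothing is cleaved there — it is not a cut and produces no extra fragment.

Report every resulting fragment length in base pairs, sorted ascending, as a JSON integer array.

[1,1,5,5,6,9,9,15,17,18,20]

Scan for sites:
  YnoII CGTTG/0: at [1, 10, 70] ⇒ [1, 10, 70]
  AzqX TGCAG/5: at [45, 56, 83] ⇒ [50, 61, 88]
  KluVI CAGTTATG/0: at [35, 89] ⇒ [35, 89]
  MvoIV ACAT/4: at [6, 26, 52] ⇒ [10, 30, 56]

Pooled cuts: [1, 10, 30, 35, 50, 56, 61, 70, 88, 89]

Fragment lengths:
  [0,1): 1 bp
  [1,10): 9 bp
  [10,30): 20 bp
  [30,35): 5 bp
  [35,50): 15 bp
  [50,56): 6 bp
  [56,61): 5 bp
  [61,70): 9 bp
  [70,88): 18 bp
  [88,89): 1 bp
  [89,106): 17 bp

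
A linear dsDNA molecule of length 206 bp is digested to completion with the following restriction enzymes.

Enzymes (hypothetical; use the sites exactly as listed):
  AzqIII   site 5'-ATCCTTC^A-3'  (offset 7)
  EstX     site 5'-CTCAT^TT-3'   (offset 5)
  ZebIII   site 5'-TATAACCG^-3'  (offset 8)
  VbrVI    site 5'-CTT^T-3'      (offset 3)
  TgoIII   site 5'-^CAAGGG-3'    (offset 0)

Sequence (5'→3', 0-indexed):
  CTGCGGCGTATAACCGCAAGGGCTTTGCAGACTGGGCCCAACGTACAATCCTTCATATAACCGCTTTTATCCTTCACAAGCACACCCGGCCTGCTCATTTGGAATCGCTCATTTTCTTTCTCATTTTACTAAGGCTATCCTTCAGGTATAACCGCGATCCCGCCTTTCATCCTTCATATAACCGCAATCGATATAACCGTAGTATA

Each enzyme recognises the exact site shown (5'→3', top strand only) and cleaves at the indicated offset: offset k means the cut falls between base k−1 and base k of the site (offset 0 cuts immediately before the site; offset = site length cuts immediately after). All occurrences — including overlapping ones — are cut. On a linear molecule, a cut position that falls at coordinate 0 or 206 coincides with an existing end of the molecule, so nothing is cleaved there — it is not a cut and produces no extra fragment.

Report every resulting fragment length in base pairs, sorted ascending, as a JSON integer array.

Site scan:
  AzqIII (ATCCTTCA, off=7): starts [47, 68, 136, 168] → cuts [54, 75, 143, 175]
  EstX (CTCATTT, off=5): starts [93, 107, 119] → cuts [98, 112, 124]
  ZebIII (TATAACCG, off=8): starts [8, 55, 146, 176, 191] → cuts [16, 63, 154, 184, 199]
  VbrVI (CTTT, off=3): starts [22, 63, 115, 163] → cuts [25, 66, 118, 166]
  TgoIII (CAAGGG, off=0): starts [16] → cuts [16]

All cut coordinates (distinct, sorted): [16, 25, 54, 63, 66, 75, 98, 112, 118, 124, 143, 154, 166, 175, 184, 199]

Fragment lengths:
  [0,16): 16 bp
  [16,25): 9 bp
  [25,54): 29 bp
  [54,63): 9 bp
  [63,66): 3 bp
  [66,75): 9 bp
  [75,98): 23 bp
  [98,112): 14 bp
  [112,118): 6 bp
  [118,124): 6 bp
  [124,143): 19 bp
  [143,154): 11 bp
  [154,166): 12 bp
  [166,175): 9 bp
  [175,184): 9 bp
  [184,199): 15 bp
  [199,206): 7 bp

[3,6,6,7,9,9,9,9,9,11,12,14,15,16,19,23,29]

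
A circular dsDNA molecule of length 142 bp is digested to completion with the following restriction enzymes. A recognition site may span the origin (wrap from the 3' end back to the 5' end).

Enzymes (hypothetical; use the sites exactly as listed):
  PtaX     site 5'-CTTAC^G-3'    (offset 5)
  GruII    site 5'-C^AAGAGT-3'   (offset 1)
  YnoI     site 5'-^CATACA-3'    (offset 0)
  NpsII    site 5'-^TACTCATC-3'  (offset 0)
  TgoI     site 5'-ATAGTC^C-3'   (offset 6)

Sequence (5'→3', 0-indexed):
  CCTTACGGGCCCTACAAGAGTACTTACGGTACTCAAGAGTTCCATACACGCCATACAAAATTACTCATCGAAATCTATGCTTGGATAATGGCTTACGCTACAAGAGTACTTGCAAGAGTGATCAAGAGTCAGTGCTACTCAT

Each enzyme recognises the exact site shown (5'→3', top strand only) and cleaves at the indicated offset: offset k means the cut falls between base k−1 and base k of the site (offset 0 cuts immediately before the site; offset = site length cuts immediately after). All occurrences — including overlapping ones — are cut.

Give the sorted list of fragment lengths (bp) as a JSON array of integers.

[5,7,8,9,9,10,10,12,12,12,13,35]

Per-enzyme occurrences:
  PtaX CTTACG/5: at [1, 22, 91] ⇒ [6, 27, 96]
  GruII CAAGAGT/1: at [14, 33, 100, 112, 122] ⇒ [15, 34, 101, 113, 123]
  YnoI CATACA/0: at [42, 51] ⇒ [42, 51]
  NpsII TACTCATC/0: at [61, 135] ⇒ [61, 135]
  TgoI (ATAGTCC, off=6): no sites

All cut coordinates (distinct, sorted): [6, 15, 27, 34, 42, 51, 61, 96, 101, 113, 123, 135]

Fragments:
  6→15: 9 bp
  15→27: 12 bp
  27→34: 7 bp
  34→42: 8 bp
  42→51: 9 bp
  51→61: 10 bp
  61→96: 35 bp
  96→101: 5 bp
  101→113: 12 bp
  113→123: 10 bp
  123→135: 12 bp
  135→6 (wrap): 142-135+6 = 13 bp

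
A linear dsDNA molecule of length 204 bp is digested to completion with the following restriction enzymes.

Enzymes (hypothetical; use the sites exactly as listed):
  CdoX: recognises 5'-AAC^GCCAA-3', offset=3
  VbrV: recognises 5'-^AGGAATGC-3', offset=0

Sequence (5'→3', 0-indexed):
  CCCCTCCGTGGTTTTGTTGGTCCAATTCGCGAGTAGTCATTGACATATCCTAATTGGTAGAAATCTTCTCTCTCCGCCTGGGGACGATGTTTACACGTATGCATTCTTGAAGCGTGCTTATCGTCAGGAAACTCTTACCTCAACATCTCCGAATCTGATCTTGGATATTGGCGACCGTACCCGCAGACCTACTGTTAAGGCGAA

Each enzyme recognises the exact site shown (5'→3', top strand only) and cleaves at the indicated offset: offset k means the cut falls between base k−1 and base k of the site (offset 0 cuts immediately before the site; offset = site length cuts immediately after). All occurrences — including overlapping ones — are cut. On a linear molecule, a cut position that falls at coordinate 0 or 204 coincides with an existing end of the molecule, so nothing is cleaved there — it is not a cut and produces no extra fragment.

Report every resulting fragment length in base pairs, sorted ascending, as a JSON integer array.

[204]

Per-enzyme occurrences:
  CdoX (AACGCCAA, off=3): no sites
  VbrV (AGGAATGC, off=0): no sites

Pooled cuts: ∅

Fragments:
  no cuts → one linear fragment of 204 bp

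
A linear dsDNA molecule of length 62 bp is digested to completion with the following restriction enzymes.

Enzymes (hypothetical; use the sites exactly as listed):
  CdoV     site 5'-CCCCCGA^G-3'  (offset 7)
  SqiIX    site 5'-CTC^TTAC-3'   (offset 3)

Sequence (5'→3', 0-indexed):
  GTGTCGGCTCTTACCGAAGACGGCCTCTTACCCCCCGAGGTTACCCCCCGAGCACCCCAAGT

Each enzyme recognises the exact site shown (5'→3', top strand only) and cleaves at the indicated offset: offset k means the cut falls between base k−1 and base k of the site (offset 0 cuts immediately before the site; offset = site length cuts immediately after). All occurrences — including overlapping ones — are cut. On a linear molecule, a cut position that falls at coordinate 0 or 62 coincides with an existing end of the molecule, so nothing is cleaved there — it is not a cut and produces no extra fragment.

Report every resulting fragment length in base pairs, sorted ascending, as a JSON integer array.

[10,11,11,13,17]

Scan for sites:
  CdoV CCCCCGAG/7: at [31, 44] ⇒ [38, 51]
  SqiIX CTCTTAC/3: at [7, 24] ⇒ [10, 27]

Pooled cuts: [10, 27, 38, 51]

Fragment lengths:
  [0,10): 10 bp
  [10,27): 17 bp
  [27,38): 11 bp
  [38,51): 13 bp
  [51,62): 11 bp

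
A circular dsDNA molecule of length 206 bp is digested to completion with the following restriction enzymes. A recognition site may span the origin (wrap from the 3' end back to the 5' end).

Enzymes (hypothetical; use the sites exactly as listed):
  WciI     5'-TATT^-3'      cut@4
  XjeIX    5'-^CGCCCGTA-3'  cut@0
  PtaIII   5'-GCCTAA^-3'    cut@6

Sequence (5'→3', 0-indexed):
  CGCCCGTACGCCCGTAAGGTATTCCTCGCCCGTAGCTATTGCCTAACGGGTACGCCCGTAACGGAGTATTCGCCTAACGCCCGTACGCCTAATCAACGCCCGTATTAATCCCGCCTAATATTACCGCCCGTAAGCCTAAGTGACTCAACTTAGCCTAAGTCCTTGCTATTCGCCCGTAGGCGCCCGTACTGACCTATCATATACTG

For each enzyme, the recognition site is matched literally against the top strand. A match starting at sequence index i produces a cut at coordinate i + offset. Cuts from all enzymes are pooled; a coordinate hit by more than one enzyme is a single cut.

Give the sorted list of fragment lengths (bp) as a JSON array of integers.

[2,3,4,4,6,6,7,8,10,10,12,12,14,15,15,15,18,19,26]

Site scan:
  WciI TATT/4: at [19, 36, 66, 102, 118, 166] ⇒ [23, 40, 70, 106, 122, 170]
  XjeIX CGCCCGTA/0: at [0, 8, 26, 52, 77, 96, 124, 170, 180] ⇒ [0, 8, 26, 52, 77, 96, 124, 170, 180]
  PtaIII GCCTAA/6: at [40, 71, 86, 112, 133, 152] ⇒ [46, 77, 92, 118, 139, 158]

All cut coordinates (distinct, sorted): [0, 8, 23, 26, 40, 46, 52, 70, 77, 92, 96, 106, 118, 122, 124, 139, 158, 170, 180]

Fragment lengths:
  0→8: 8 bp
  8→23: 15 bp
  23→26: 3 bp
  26→40: 14 bp
  40→46: 6 bp
  46→52: 6 bp
  52→70: 18 bp
  70→77: 7 bp
  77→92: 15 bp
  92→96: 4 bp
  96→106: 10 bp
  106→118: 12 bp
  118→122: 4 bp
  122→124: 2 bp
  124→139: 15 bp
  139→158: 19 bp
  158→170: 12 bp
  170→180: 10 bp
  180→0 (wrap): 206-180+0 = 26 bp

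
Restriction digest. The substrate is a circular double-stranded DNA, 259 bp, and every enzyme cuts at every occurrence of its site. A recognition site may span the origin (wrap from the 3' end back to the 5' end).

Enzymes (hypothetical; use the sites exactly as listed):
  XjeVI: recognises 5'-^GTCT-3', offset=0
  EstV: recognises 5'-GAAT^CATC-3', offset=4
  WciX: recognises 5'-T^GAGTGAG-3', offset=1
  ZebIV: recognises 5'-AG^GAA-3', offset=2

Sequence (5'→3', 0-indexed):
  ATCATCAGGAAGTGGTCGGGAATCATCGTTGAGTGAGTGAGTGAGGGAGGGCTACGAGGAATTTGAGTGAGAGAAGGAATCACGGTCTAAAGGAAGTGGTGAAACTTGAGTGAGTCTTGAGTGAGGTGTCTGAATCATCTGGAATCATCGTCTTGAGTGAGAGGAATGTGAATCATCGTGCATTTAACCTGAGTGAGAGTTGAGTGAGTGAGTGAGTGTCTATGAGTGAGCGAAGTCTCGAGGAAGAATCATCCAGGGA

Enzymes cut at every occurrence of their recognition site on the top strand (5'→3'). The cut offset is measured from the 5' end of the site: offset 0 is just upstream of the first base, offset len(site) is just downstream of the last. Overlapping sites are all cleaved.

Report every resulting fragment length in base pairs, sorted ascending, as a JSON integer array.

Per-enzyme occurrences:
  XjeVI GTCT/0: at [84, 113, 127, 149, 217, 234] ⇒ [84, 113, 127, 149, 217, 234]
  EstV GAATCATC/4: at [19, 131, 141, 169, 245, 257] ⇒ [2, 23, 135, 145, 173, 249]
  WciX TGAGTGAG/1: at [29, 33, 37, 63, 106, 117, 153, 189, 200, 204, 208, 222] ⇒ [30, 34, 38, 64, 107, 118, 154, 190, 201, 205, 209, 223]
  ZebIV AGGAA/2: at [6, 56, 74, 90, 161, 240] ⇒ [8, 58, 76, 92, 163, 242]

All cut coordinates (distinct, sorted): [2, 8, 23, 30, 34, 38, 58, 64, 76, 84, 92, 107, 113, 118, 127, 135, 145, 149, 154, 163, 173, 190, 201, 205, 209, 217, 223, 234, 242, 249]

Fragments:
  2→8: 6 bp
  8→23: 15 bp
  23→30: 7 bp
  30→34: 4 bp
  34→38: 4 bp
  38→58: 20 bp
  58→64: 6 bp
  64→76: 12 bp
  76→84: 8 bp
  84→92: 8 bp
  92→107: 15 bp
  107→113: 6 bp
  113→118: 5 bp
  118→127: 9 bp
  127→135: 8 bp
  135→145: 10 bp
  145→149: 4 bp
  149→154: 5 bp
  154→163: 9 bp
  163→173: 10 bp
  173→190: 17 bp
  190→201: 11 bp
  201→205: 4 bp
  205→209: 4 bp
  209→217: 8 bp
  217→223: 6 bp
  223→234: 11 bp
  234→242: 8 bp
  242→249: 7 bp
  249→2 (wrap): 259-249+2 = 12 bp

[4,4,4,4,4,5,5,6,6,6,6,7,7,8,8,8,8,8,9,9,10,10,11,11,12,12,15,15,17,20]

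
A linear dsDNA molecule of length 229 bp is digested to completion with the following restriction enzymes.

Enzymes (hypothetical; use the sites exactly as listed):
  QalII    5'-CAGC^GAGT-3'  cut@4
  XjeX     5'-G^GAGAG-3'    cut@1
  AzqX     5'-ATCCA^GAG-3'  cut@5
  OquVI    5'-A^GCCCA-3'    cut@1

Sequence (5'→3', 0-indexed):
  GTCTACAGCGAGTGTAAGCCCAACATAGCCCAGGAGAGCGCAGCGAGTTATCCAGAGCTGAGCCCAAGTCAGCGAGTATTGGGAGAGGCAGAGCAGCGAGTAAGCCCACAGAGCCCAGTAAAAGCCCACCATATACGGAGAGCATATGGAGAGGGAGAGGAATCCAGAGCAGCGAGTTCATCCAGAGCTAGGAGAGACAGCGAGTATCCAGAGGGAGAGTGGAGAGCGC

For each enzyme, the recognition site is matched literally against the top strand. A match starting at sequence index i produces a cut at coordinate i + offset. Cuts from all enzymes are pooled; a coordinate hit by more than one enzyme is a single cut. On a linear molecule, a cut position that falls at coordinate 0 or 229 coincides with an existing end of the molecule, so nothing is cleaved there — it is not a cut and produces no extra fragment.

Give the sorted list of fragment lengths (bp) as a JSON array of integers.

Scan for sites:
  QalII CAGCGAGT/4: at [5, 40, 69, 93, 169, 197] ⇒ [9, 44, 73, 97, 173, 201]
  XjeX GGAGAG/1: at [32, 81, 136, 147, 153, 190, 213, 220] ⇒ [33, 82, 137, 148, 154, 191, 214, 221]
  AzqX ATCCAGAG/5: at [49, 161, 179, 205] ⇒ [54, 166, 184, 210]
  OquVI AGCCCA/1: at [16, 26, 60, 102, 111, 122] ⇒ [17, 27, 61, 103, 112, 123]

All cut coordinates (distinct, sorted): [9, 17, 27, 33, 44, 54, 61, 73, 82, 97, 103, 112, 123, 137, 148, 154, 166, 173, 184, 191, 201, 210, 214, 221]

Fragment lengths:
  [0,9): 9 bp
  [9,17): 8 bp
  [17,27): 10 bp
  [27,33): 6 bp
  [33,44): 11 bp
  [44,54): 10 bp
  [54,61): 7 bp
  [61,73): 12 bp
  [73,82): 9 bp
  [82,97): 15 bp
  [97,103): 6 bp
  [103,112): 9 bp
  [112,123): 11 bp
  [123,137): 14 bp
  [137,148): 11 bp
  [148,154): 6 bp
  [154,166): 12 bp
  [166,173): 7 bp
  [173,184): 11 bp
  [184,191): 7 bp
  [191,201): 10 bp
  [201,210): 9 bp
  [210,214): 4 bp
  [214,221): 7 bp
  [221,229): 8 bp

[4,6,6,6,7,7,7,7,8,8,9,9,9,9,10,10,10,11,11,11,11,12,12,14,15]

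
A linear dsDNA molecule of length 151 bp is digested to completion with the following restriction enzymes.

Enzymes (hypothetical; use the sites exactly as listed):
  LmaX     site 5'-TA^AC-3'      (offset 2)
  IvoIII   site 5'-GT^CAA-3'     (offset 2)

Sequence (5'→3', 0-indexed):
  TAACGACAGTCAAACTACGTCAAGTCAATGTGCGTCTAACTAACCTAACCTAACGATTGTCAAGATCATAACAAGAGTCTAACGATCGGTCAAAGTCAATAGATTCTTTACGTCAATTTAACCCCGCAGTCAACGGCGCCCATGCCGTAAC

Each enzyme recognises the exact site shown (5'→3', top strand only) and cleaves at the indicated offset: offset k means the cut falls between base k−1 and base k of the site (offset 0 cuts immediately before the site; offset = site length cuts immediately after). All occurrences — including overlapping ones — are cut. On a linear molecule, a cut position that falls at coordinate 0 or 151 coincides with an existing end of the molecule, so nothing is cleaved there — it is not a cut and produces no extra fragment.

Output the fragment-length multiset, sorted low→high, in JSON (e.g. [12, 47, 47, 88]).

Per-enzyme occurrences:
  LmaX TAAC/2: at [0, 36, 40, 45, 50, 68, 79, 118, 147] ⇒ [2, 38, 42, 47, 52, 70, 81, 120, 149]
  IvoIII GTCAA/2: at [8, 18, 23, 58, 88, 94, 111, 128] ⇒ [10, 20, 25, 60, 90, 96, 113, 130]

All cut coordinates (distinct, sorted): [2, 10, 20, 25, 38, 42, 47, 52, 60, 70, 81, 90, 96, 113, 120, 130, 149]

Fragments:
  [0,2): 2 bp
  [2,10): 8 bp
  [10,20): 10 bp
  [20,25): 5 bp
  [25,38): 13 bp
  [38,42): 4 bp
  [42,47): 5 bp
  [47,52): 5 bp
  [52,60): 8 bp
  [60,70): 10 bp
  [70,81): 11 bp
  [81,90): 9 bp
  [90,96): 6 bp
  [96,113): 17 bp
  [113,120): 7 bp
  [120,130): 10 bp
  [130,149): 19 bp
  [149,151): 2 bp

[2,2,4,5,5,5,6,7,8,8,9,10,10,10,11,13,17,19]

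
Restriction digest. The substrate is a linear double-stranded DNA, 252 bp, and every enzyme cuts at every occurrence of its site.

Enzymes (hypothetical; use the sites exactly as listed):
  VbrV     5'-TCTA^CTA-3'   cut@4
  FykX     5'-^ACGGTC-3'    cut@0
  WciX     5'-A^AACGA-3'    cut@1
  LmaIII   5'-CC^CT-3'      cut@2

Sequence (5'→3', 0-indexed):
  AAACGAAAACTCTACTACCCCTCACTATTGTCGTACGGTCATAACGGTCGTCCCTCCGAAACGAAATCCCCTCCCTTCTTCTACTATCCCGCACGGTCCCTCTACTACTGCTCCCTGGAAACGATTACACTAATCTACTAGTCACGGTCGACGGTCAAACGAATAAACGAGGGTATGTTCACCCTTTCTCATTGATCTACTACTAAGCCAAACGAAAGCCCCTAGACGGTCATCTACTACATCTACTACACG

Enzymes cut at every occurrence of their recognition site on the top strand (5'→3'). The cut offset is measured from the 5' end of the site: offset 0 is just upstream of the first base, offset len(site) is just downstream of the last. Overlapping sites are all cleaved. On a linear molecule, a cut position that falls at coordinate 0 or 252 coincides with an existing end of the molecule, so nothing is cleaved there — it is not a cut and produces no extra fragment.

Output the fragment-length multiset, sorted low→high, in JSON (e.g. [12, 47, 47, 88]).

Per-enzyme occurrences:
  VbrV (TCTACTA, off=4): starts [10, 79, 100, 133, 195, 232, 241] → cuts [14, 83, 104, 137, 199, 236, 245]
  FykX (ACGGTC, off=0): starts [34, 43, 92, 143, 150, 225] → cuts [34, 43, 92, 143, 150, 225]
  WciX (AAACGA, off=1): starts [0, 58, 118, 156, 164, 209] → cuts [1, 59, 119, 157, 165, 210]
  LmaIII (CCCT, off=2): starts [18, 51, 68, 72, 97, 112, 181, 219] → cuts [20, 53, 70, 74, 99, 114, 183, 221]

All cut coordinates (distinct, sorted): [1, 14, 20, 34, 43, 53, 59, 70, 74, 83, 92, 99, 104, 114, 119, 137, 143, 150, 157, 165, 183, 199, 210, 221, 225, 236, 245]

Fragment lengths:
  [0,1): 1 bp
  [1,14): 13 bp
  [14,20): 6 bp
  [20,34): 14 bp
  [34,43): 9 bp
  [43,53): 10 bp
  [53,59): 6 bp
  [59,70): 11 bp
  [70,74): 4 bp
  [74,83): 9 bp
  [83,92): 9 bp
  [92,99): 7 bp
  [99,104): 5 bp
  [104,114): 10 bp
  [114,119): 5 bp
  [119,137): 18 bp
  [137,143): 6 bp
  [143,150): 7 bp
  [150,157): 7 bp
  [157,165): 8 bp
  [165,183): 18 bp
  [183,199): 16 bp
  [199,210): 11 bp
  [210,221): 11 bp
  [221,225): 4 bp
  [225,236): 11 bp
  [236,245): 9 bp
  [245,252): 7 bp

[1,4,4,5,5,6,6,6,7,7,7,7,8,9,9,9,9,10,10,11,11,11,11,13,14,16,18,18]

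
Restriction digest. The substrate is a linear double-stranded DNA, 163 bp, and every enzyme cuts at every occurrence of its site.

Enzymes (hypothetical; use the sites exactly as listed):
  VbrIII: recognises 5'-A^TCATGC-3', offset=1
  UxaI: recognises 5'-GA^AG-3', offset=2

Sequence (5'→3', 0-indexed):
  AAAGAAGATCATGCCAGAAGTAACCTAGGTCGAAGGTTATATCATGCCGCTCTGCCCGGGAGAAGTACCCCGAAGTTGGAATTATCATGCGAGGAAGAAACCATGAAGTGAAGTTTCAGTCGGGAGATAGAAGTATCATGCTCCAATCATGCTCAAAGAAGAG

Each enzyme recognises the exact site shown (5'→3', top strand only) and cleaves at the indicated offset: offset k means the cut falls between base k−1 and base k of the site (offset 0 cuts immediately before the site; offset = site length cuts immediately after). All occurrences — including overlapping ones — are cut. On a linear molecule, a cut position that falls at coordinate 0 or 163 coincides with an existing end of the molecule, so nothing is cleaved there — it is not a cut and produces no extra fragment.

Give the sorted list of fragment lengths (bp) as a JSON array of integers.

Scan for sites:
  VbrIII ATCATGC/1: at [7, 40, 83, 134, 145] ⇒ [8, 41, 84, 135, 146]
  UxaI GAAG/2: at [3, 16, 31, 61, 71, 93, 104, 109, 129, 157] ⇒ [5, 18, 33, 63, 73, 95, 106, 111, 131, 159]

All cut coordinates (distinct, sorted): [5, 8, 18, 33, 41, 63, 73, 84, 95, 106, 111, 131, 135, 146, 159]

Fragments:
  [0,5): 5 bp
  [5,8): 3 bp
  [8,18): 10 bp
  [18,33): 15 bp
  [33,41): 8 bp
  [41,63): 22 bp
  [63,73): 10 bp
  [73,84): 11 bp
  [84,95): 11 bp
  [95,106): 11 bp
  [106,111): 5 bp
  [111,131): 20 bp
  [131,135): 4 bp
  [135,146): 11 bp
  [146,159): 13 bp
  [159,163): 4 bp

[3,4,4,5,5,8,10,10,11,11,11,11,13,15,20,22]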